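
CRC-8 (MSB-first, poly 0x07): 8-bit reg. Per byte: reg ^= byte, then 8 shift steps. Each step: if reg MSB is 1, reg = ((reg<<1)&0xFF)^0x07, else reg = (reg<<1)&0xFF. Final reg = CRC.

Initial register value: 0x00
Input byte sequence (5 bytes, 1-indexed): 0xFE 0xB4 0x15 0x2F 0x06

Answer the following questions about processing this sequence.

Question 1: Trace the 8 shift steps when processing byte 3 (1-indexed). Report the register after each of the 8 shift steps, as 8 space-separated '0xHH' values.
After byte 1 (0xFE): reg=0xF4
After byte 2 (0xB4): reg=0xC7
Register before byte 3: 0xC7
After XOR with byte 0x15: 0xD2

Answer: 0xA3 0x41 0x82 0x03 0x06 0x0C 0x18 0x30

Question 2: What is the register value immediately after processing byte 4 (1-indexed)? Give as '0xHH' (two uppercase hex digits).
Answer: 0x5D

Derivation:
After byte 1 (0xFE): reg=0xF4
After byte 2 (0xB4): reg=0xC7
After byte 3 (0x15): reg=0x30
After byte 4 (0x2F): reg=0x5D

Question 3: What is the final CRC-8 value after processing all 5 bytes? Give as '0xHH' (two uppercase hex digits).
After byte 1 (0xFE): reg=0xF4
After byte 2 (0xB4): reg=0xC7
After byte 3 (0x15): reg=0x30
After byte 4 (0x2F): reg=0x5D
After byte 5 (0x06): reg=0x86

Answer: 0x86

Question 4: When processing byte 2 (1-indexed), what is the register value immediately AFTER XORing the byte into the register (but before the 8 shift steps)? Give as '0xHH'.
Register before byte 2: 0xF4
Byte 2: 0xB4
0xF4 XOR 0xB4 = 0x40

Answer: 0x40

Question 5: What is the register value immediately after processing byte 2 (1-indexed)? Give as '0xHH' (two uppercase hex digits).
After byte 1 (0xFE): reg=0xF4
After byte 2 (0xB4): reg=0xC7

Answer: 0xC7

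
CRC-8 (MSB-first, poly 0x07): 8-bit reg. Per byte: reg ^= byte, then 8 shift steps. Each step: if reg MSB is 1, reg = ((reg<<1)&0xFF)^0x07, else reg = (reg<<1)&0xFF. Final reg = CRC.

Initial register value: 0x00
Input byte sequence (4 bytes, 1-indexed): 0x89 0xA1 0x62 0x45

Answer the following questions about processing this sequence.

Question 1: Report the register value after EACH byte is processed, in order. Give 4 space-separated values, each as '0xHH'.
0xB6 0x65 0x15 0xB7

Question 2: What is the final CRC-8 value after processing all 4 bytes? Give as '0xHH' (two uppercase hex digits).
After byte 1 (0x89): reg=0xB6
After byte 2 (0xA1): reg=0x65
After byte 3 (0x62): reg=0x15
After byte 4 (0x45): reg=0xB7

Answer: 0xB7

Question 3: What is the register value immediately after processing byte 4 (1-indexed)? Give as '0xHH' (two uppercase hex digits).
Answer: 0xB7

Derivation:
After byte 1 (0x89): reg=0xB6
After byte 2 (0xA1): reg=0x65
After byte 3 (0x62): reg=0x15
After byte 4 (0x45): reg=0xB7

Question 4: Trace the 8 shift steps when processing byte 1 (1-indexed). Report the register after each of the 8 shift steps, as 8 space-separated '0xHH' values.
Register before byte 1: 0x00
After XOR with byte 0x89: 0x89

Answer: 0x15 0x2A 0x54 0xA8 0x57 0xAE 0x5B 0xB6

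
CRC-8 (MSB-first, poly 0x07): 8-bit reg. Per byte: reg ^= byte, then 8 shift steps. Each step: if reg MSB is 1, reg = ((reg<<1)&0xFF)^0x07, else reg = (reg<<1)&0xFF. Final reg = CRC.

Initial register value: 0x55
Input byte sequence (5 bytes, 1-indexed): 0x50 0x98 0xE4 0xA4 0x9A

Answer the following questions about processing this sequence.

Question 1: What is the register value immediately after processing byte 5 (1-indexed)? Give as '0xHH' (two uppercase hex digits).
Answer: 0xED

Derivation:
After byte 1 (0x50): reg=0x1B
After byte 2 (0x98): reg=0x80
After byte 3 (0xE4): reg=0x3B
After byte 4 (0xA4): reg=0xD4
After byte 5 (0x9A): reg=0xED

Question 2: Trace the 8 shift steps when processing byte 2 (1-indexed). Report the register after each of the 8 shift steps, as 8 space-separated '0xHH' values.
Answer: 0x01 0x02 0x04 0x08 0x10 0x20 0x40 0x80

Derivation:
After byte 1 (0x50): reg=0x1B
Register before byte 2: 0x1B
After XOR with byte 0x98: 0x83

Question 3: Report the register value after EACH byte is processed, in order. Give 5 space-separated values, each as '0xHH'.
0x1B 0x80 0x3B 0xD4 0xED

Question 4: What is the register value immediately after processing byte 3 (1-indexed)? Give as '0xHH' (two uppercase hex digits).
After byte 1 (0x50): reg=0x1B
After byte 2 (0x98): reg=0x80
After byte 3 (0xE4): reg=0x3B

Answer: 0x3B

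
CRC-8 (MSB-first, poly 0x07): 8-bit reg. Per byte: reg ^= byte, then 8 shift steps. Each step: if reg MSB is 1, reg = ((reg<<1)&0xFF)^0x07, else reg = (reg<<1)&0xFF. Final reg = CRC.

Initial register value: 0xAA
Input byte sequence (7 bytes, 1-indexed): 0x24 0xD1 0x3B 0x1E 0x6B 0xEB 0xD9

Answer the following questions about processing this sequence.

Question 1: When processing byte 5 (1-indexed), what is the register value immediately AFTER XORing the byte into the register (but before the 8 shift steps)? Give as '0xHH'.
Register before byte 5: 0x85
Byte 5: 0x6B
0x85 XOR 0x6B = 0xEE

Answer: 0xEE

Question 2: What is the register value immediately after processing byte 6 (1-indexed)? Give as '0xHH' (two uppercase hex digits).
Answer: 0x0A

Derivation:
After byte 1 (0x24): reg=0xA3
After byte 2 (0xD1): reg=0x59
After byte 3 (0x3B): reg=0x29
After byte 4 (0x1E): reg=0x85
After byte 5 (0x6B): reg=0x84
After byte 6 (0xEB): reg=0x0A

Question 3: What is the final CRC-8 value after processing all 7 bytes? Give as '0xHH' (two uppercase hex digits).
After byte 1 (0x24): reg=0xA3
After byte 2 (0xD1): reg=0x59
After byte 3 (0x3B): reg=0x29
After byte 4 (0x1E): reg=0x85
After byte 5 (0x6B): reg=0x84
After byte 6 (0xEB): reg=0x0A
After byte 7 (0xD9): reg=0x37

Answer: 0x37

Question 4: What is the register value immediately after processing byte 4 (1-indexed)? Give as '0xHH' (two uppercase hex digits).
Answer: 0x85

Derivation:
After byte 1 (0x24): reg=0xA3
After byte 2 (0xD1): reg=0x59
After byte 3 (0x3B): reg=0x29
After byte 4 (0x1E): reg=0x85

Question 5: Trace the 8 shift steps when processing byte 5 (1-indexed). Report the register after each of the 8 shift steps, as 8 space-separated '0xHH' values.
After byte 1 (0x24): reg=0xA3
After byte 2 (0xD1): reg=0x59
After byte 3 (0x3B): reg=0x29
After byte 4 (0x1E): reg=0x85
Register before byte 5: 0x85
After XOR with byte 0x6B: 0xEE

Answer: 0xDB 0xB1 0x65 0xCA 0x93 0x21 0x42 0x84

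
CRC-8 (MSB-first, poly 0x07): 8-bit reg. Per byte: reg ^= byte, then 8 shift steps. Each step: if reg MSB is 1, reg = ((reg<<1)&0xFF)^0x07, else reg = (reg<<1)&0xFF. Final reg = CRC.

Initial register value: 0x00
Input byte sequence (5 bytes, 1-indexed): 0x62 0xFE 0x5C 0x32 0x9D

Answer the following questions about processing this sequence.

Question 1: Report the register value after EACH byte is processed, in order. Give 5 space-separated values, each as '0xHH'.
0x29 0x2B 0x42 0x57 0x78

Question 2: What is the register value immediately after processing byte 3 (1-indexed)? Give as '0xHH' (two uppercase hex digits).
After byte 1 (0x62): reg=0x29
After byte 2 (0xFE): reg=0x2B
After byte 3 (0x5C): reg=0x42

Answer: 0x42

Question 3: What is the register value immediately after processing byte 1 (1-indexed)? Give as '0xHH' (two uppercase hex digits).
Answer: 0x29

Derivation:
After byte 1 (0x62): reg=0x29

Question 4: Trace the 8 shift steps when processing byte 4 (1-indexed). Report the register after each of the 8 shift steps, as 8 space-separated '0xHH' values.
After byte 1 (0x62): reg=0x29
After byte 2 (0xFE): reg=0x2B
After byte 3 (0x5C): reg=0x42
Register before byte 4: 0x42
After XOR with byte 0x32: 0x70

Answer: 0xE0 0xC7 0x89 0x15 0x2A 0x54 0xA8 0x57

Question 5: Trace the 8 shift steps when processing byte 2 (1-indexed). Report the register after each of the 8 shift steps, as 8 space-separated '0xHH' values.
After byte 1 (0x62): reg=0x29
Register before byte 2: 0x29
After XOR with byte 0xFE: 0xD7

Answer: 0xA9 0x55 0xAA 0x53 0xA6 0x4B 0x96 0x2B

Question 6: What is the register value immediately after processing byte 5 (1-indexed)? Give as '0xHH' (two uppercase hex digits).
After byte 1 (0x62): reg=0x29
After byte 2 (0xFE): reg=0x2B
After byte 3 (0x5C): reg=0x42
After byte 4 (0x32): reg=0x57
After byte 5 (0x9D): reg=0x78

Answer: 0x78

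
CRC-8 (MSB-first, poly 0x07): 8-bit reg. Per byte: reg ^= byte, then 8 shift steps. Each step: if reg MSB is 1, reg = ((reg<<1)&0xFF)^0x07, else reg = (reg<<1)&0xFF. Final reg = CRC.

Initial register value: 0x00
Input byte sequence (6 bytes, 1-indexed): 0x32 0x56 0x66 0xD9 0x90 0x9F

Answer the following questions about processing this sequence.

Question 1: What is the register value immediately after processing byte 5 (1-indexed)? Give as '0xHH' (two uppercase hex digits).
After byte 1 (0x32): reg=0x9E
After byte 2 (0x56): reg=0x76
After byte 3 (0x66): reg=0x70
After byte 4 (0xD9): reg=0x56
After byte 5 (0x90): reg=0x5C

Answer: 0x5C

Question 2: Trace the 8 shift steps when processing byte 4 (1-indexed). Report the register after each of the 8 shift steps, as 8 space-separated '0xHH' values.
Answer: 0x55 0xAA 0x53 0xA6 0x4B 0x96 0x2B 0x56

Derivation:
After byte 1 (0x32): reg=0x9E
After byte 2 (0x56): reg=0x76
After byte 3 (0x66): reg=0x70
Register before byte 4: 0x70
After XOR with byte 0xD9: 0xA9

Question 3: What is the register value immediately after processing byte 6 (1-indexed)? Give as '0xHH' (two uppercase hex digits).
Answer: 0x47

Derivation:
After byte 1 (0x32): reg=0x9E
After byte 2 (0x56): reg=0x76
After byte 3 (0x66): reg=0x70
After byte 4 (0xD9): reg=0x56
After byte 5 (0x90): reg=0x5C
After byte 6 (0x9F): reg=0x47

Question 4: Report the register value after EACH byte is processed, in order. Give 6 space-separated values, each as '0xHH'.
0x9E 0x76 0x70 0x56 0x5C 0x47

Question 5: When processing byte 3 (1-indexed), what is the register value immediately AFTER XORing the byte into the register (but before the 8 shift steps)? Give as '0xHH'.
Answer: 0x10

Derivation:
Register before byte 3: 0x76
Byte 3: 0x66
0x76 XOR 0x66 = 0x10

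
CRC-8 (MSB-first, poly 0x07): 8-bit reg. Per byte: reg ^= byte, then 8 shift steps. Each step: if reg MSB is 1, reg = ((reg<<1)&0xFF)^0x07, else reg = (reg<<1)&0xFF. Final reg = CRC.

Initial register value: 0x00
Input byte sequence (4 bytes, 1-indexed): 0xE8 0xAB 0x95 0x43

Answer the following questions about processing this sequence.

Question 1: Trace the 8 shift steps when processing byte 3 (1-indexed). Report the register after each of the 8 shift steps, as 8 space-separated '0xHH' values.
Answer: 0x4C 0x98 0x37 0x6E 0xDC 0xBF 0x79 0xF2

Derivation:
After byte 1 (0xE8): reg=0x96
After byte 2 (0xAB): reg=0xB3
Register before byte 3: 0xB3
After XOR with byte 0x95: 0x26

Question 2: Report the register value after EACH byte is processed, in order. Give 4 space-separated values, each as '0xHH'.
0x96 0xB3 0xF2 0x1E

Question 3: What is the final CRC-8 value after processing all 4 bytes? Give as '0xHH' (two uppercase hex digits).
Answer: 0x1E

Derivation:
After byte 1 (0xE8): reg=0x96
After byte 2 (0xAB): reg=0xB3
After byte 3 (0x95): reg=0xF2
After byte 4 (0x43): reg=0x1E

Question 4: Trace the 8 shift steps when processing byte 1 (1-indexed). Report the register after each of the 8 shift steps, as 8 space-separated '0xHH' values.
Register before byte 1: 0x00
After XOR with byte 0xE8: 0xE8

Answer: 0xD7 0xA9 0x55 0xAA 0x53 0xA6 0x4B 0x96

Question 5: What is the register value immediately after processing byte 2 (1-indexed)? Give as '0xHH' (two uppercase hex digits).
Answer: 0xB3

Derivation:
After byte 1 (0xE8): reg=0x96
After byte 2 (0xAB): reg=0xB3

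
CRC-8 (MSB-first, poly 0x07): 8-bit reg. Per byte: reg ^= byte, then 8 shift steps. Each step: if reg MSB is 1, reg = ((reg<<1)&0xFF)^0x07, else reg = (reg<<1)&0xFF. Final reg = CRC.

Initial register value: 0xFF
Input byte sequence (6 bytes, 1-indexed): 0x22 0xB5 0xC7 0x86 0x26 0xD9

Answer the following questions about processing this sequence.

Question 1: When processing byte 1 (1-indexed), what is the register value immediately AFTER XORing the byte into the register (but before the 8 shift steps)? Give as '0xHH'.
Answer: 0xDD

Derivation:
Register before byte 1: 0xFF
Byte 1: 0x22
0xFF XOR 0x22 = 0xDD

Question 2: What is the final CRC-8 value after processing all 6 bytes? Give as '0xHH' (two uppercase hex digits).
After byte 1 (0x22): reg=0x1D
After byte 2 (0xB5): reg=0x51
After byte 3 (0xC7): reg=0xEB
After byte 4 (0x86): reg=0x04
After byte 5 (0x26): reg=0xEE
After byte 6 (0xD9): reg=0x85

Answer: 0x85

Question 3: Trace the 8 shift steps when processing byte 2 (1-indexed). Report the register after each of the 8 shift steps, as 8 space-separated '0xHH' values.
Answer: 0x57 0xAE 0x5B 0xB6 0x6B 0xD6 0xAB 0x51

Derivation:
After byte 1 (0x22): reg=0x1D
Register before byte 2: 0x1D
After XOR with byte 0xB5: 0xA8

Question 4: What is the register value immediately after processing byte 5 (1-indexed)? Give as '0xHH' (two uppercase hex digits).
After byte 1 (0x22): reg=0x1D
After byte 2 (0xB5): reg=0x51
After byte 3 (0xC7): reg=0xEB
After byte 4 (0x86): reg=0x04
After byte 5 (0x26): reg=0xEE

Answer: 0xEE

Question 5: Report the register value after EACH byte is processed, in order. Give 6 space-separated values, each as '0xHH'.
0x1D 0x51 0xEB 0x04 0xEE 0x85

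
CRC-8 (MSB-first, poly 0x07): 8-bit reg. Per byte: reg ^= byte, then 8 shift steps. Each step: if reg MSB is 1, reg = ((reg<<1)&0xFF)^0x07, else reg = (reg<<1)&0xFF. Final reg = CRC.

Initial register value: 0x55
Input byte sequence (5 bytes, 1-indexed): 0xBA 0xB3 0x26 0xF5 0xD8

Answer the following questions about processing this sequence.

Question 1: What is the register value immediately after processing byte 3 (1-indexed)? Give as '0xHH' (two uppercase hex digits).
After byte 1 (0xBA): reg=0x83
After byte 2 (0xB3): reg=0x90
After byte 3 (0x26): reg=0x0B

Answer: 0x0B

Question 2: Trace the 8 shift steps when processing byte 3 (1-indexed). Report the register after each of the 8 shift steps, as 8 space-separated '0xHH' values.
After byte 1 (0xBA): reg=0x83
After byte 2 (0xB3): reg=0x90
Register before byte 3: 0x90
After XOR with byte 0x26: 0xB6

Answer: 0x6B 0xD6 0xAB 0x51 0xA2 0x43 0x86 0x0B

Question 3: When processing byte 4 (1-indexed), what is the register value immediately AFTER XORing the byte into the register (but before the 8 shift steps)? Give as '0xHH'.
Answer: 0xFE

Derivation:
Register before byte 4: 0x0B
Byte 4: 0xF5
0x0B XOR 0xF5 = 0xFE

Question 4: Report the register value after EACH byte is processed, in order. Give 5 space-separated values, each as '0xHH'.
0x83 0x90 0x0B 0xF4 0xC4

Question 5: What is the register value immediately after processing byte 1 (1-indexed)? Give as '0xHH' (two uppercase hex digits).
After byte 1 (0xBA): reg=0x83

Answer: 0x83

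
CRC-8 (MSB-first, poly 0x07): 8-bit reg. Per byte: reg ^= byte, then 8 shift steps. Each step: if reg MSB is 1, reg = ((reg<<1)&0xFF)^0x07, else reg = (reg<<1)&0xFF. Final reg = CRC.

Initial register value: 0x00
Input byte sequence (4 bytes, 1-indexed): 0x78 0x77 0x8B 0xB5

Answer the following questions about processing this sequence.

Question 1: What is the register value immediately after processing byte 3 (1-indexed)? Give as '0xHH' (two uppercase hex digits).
Answer: 0x47

Derivation:
After byte 1 (0x78): reg=0x6F
After byte 2 (0x77): reg=0x48
After byte 3 (0x8B): reg=0x47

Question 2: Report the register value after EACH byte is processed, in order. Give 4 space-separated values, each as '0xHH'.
0x6F 0x48 0x47 0xD0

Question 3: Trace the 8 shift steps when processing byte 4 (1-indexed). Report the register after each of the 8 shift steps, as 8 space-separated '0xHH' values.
After byte 1 (0x78): reg=0x6F
After byte 2 (0x77): reg=0x48
After byte 3 (0x8B): reg=0x47
Register before byte 4: 0x47
After XOR with byte 0xB5: 0xF2

Answer: 0xE3 0xC1 0x85 0x0D 0x1A 0x34 0x68 0xD0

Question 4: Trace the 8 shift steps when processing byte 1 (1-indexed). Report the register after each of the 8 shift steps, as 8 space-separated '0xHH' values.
Register before byte 1: 0x00
After XOR with byte 0x78: 0x78

Answer: 0xF0 0xE7 0xC9 0x95 0x2D 0x5A 0xB4 0x6F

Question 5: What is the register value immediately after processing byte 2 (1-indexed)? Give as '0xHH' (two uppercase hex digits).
After byte 1 (0x78): reg=0x6F
After byte 2 (0x77): reg=0x48

Answer: 0x48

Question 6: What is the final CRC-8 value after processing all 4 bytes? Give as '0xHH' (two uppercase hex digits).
Answer: 0xD0

Derivation:
After byte 1 (0x78): reg=0x6F
After byte 2 (0x77): reg=0x48
After byte 3 (0x8B): reg=0x47
After byte 4 (0xB5): reg=0xD0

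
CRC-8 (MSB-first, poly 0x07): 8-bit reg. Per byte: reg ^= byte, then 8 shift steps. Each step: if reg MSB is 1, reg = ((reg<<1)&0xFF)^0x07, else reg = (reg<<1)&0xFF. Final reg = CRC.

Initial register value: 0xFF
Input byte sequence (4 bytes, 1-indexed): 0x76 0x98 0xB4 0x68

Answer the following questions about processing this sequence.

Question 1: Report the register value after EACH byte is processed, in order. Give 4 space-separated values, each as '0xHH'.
0xB6 0xCA 0x7D 0x6B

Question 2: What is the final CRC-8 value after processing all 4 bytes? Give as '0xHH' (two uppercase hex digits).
After byte 1 (0x76): reg=0xB6
After byte 2 (0x98): reg=0xCA
After byte 3 (0xB4): reg=0x7D
After byte 4 (0x68): reg=0x6B

Answer: 0x6B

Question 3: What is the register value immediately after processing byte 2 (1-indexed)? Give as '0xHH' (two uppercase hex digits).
Answer: 0xCA

Derivation:
After byte 1 (0x76): reg=0xB6
After byte 2 (0x98): reg=0xCA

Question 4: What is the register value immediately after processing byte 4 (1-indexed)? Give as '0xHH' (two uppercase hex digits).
Answer: 0x6B

Derivation:
After byte 1 (0x76): reg=0xB6
After byte 2 (0x98): reg=0xCA
After byte 3 (0xB4): reg=0x7D
After byte 4 (0x68): reg=0x6B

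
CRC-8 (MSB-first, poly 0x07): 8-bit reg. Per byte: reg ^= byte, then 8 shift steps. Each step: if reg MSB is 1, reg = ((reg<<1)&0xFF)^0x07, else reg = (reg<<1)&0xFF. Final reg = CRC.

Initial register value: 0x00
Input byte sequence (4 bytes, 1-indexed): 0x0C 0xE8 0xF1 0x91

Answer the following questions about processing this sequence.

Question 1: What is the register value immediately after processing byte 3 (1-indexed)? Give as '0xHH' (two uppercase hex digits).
After byte 1 (0x0C): reg=0x24
After byte 2 (0xE8): reg=0x6A
After byte 3 (0xF1): reg=0xC8

Answer: 0xC8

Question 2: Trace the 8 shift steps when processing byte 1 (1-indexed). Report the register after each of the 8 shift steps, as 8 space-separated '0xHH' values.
Register before byte 1: 0x00
After XOR with byte 0x0C: 0x0C

Answer: 0x18 0x30 0x60 0xC0 0x87 0x09 0x12 0x24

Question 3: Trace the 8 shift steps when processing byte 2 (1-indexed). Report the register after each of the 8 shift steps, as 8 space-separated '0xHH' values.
Answer: 0x9F 0x39 0x72 0xE4 0xCF 0x99 0x35 0x6A

Derivation:
After byte 1 (0x0C): reg=0x24
Register before byte 2: 0x24
After XOR with byte 0xE8: 0xCC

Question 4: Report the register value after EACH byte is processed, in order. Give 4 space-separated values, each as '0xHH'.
0x24 0x6A 0xC8 0x88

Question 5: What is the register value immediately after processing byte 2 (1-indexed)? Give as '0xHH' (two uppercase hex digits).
After byte 1 (0x0C): reg=0x24
After byte 2 (0xE8): reg=0x6A

Answer: 0x6A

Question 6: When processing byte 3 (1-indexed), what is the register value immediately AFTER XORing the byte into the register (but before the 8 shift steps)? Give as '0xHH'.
Answer: 0x9B

Derivation:
Register before byte 3: 0x6A
Byte 3: 0xF1
0x6A XOR 0xF1 = 0x9B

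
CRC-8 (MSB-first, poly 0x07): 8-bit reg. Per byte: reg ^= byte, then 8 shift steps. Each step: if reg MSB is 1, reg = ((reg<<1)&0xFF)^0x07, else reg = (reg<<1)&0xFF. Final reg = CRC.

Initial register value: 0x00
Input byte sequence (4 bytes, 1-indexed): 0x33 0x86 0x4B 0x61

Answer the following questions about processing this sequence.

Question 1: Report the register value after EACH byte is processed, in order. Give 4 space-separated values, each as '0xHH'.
0x99 0x5D 0x62 0x09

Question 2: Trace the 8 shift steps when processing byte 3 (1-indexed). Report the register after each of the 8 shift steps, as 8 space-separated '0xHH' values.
Answer: 0x2C 0x58 0xB0 0x67 0xCE 0x9B 0x31 0x62

Derivation:
After byte 1 (0x33): reg=0x99
After byte 2 (0x86): reg=0x5D
Register before byte 3: 0x5D
After XOR with byte 0x4B: 0x16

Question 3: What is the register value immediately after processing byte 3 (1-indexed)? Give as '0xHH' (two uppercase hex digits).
After byte 1 (0x33): reg=0x99
After byte 2 (0x86): reg=0x5D
After byte 3 (0x4B): reg=0x62

Answer: 0x62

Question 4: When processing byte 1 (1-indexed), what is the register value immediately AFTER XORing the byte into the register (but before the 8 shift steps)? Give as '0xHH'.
Answer: 0x33

Derivation:
Register before byte 1: 0x00
Byte 1: 0x33
0x00 XOR 0x33 = 0x33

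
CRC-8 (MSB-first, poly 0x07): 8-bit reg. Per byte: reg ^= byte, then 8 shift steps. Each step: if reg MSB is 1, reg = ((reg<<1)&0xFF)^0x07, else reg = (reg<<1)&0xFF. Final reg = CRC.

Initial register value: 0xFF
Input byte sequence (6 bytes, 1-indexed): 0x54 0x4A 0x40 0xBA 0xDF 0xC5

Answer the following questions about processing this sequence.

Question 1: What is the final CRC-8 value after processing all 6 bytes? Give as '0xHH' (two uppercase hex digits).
After byte 1 (0x54): reg=0x58
After byte 2 (0x4A): reg=0x7E
After byte 3 (0x40): reg=0xBA
After byte 4 (0xBA): reg=0x00
After byte 5 (0xDF): reg=0x13
After byte 6 (0xC5): reg=0x2C

Answer: 0x2C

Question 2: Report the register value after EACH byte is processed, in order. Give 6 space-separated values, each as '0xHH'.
0x58 0x7E 0xBA 0x00 0x13 0x2C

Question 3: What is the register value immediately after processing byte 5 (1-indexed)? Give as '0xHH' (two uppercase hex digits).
After byte 1 (0x54): reg=0x58
After byte 2 (0x4A): reg=0x7E
After byte 3 (0x40): reg=0xBA
After byte 4 (0xBA): reg=0x00
After byte 5 (0xDF): reg=0x13

Answer: 0x13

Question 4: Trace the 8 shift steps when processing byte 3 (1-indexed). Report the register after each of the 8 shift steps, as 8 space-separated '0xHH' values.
After byte 1 (0x54): reg=0x58
After byte 2 (0x4A): reg=0x7E
Register before byte 3: 0x7E
After XOR with byte 0x40: 0x3E

Answer: 0x7C 0xF8 0xF7 0xE9 0xD5 0xAD 0x5D 0xBA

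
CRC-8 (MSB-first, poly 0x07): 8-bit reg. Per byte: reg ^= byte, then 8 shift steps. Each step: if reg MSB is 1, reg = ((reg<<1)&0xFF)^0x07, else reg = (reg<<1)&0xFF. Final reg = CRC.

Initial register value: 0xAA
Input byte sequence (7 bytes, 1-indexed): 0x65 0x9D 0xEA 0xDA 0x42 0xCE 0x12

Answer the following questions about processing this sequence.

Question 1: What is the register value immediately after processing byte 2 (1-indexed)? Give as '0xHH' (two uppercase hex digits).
After byte 1 (0x65): reg=0x63
After byte 2 (0x9D): reg=0xF4

Answer: 0xF4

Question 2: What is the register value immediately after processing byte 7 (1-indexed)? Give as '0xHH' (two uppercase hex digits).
After byte 1 (0x65): reg=0x63
After byte 2 (0x9D): reg=0xF4
After byte 3 (0xEA): reg=0x5A
After byte 4 (0xDA): reg=0x89
After byte 5 (0x42): reg=0x7F
After byte 6 (0xCE): reg=0x1E
After byte 7 (0x12): reg=0x24

Answer: 0x24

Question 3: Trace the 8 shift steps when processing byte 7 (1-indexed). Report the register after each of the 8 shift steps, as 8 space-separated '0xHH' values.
Answer: 0x18 0x30 0x60 0xC0 0x87 0x09 0x12 0x24

Derivation:
After byte 1 (0x65): reg=0x63
After byte 2 (0x9D): reg=0xF4
After byte 3 (0xEA): reg=0x5A
After byte 4 (0xDA): reg=0x89
After byte 5 (0x42): reg=0x7F
After byte 6 (0xCE): reg=0x1E
Register before byte 7: 0x1E
After XOR with byte 0x12: 0x0C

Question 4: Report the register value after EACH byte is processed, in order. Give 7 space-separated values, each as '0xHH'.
0x63 0xF4 0x5A 0x89 0x7F 0x1E 0x24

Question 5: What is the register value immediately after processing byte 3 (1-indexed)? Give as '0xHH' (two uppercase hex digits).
After byte 1 (0x65): reg=0x63
After byte 2 (0x9D): reg=0xF4
After byte 3 (0xEA): reg=0x5A

Answer: 0x5A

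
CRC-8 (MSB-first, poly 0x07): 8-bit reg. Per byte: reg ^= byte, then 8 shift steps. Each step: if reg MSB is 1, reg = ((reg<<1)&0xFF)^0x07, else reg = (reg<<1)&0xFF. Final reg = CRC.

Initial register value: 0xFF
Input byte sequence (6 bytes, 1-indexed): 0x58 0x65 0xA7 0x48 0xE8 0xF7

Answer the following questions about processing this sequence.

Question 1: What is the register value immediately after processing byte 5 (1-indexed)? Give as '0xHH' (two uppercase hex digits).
After byte 1 (0x58): reg=0x7C
After byte 2 (0x65): reg=0x4F
After byte 3 (0xA7): reg=0x96
After byte 4 (0x48): reg=0x14
After byte 5 (0xE8): reg=0xFA

Answer: 0xFA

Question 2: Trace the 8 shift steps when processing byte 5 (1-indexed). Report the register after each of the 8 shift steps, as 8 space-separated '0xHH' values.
Answer: 0xFF 0xF9 0xF5 0xED 0xDD 0xBD 0x7D 0xFA

Derivation:
After byte 1 (0x58): reg=0x7C
After byte 2 (0x65): reg=0x4F
After byte 3 (0xA7): reg=0x96
After byte 4 (0x48): reg=0x14
Register before byte 5: 0x14
After XOR with byte 0xE8: 0xFC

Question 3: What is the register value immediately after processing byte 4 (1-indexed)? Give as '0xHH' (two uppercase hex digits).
Answer: 0x14

Derivation:
After byte 1 (0x58): reg=0x7C
After byte 2 (0x65): reg=0x4F
After byte 3 (0xA7): reg=0x96
After byte 4 (0x48): reg=0x14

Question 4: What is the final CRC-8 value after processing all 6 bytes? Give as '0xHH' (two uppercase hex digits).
After byte 1 (0x58): reg=0x7C
After byte 2 (0x65): reg=0x4F
After byte 3 (0xA7): reg=0x96
After byte 4 (0x48): reg=0x14
After byte 5 (0xE8): reg=0xFA
After byte 6 (0xF7): reg=0x23

Answer: 0x23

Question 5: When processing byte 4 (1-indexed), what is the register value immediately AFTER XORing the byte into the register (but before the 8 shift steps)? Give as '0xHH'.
Answer: 0xDE

Derivation:
Register before byte 4: 0x96
Byte 4: 0x48
0x96 XOR 0x48 = 0xDE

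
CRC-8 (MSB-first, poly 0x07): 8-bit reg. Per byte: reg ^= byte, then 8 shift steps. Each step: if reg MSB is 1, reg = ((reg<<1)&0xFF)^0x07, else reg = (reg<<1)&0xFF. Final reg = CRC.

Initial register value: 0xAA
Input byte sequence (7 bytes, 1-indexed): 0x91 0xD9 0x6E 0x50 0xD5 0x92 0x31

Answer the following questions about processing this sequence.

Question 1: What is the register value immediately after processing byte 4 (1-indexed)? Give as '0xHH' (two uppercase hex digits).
After byte 1 (0x91): reg=0xA1
After byte 2 (0xD9): reg=0x6F
After byte 3 (0x6E): reg=0x07
After byte 4 (0x50): reg=0xA2

Answer: 0xA2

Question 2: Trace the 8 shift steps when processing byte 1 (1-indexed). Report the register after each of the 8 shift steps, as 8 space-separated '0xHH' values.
Answer: 0x76 0xEC 0xDF 0xB9 0x75 0xEA 0xD3 0xA1

Derivation:
Register before byte 1: 0xAA
After XOR with byte 0x91: 0x3B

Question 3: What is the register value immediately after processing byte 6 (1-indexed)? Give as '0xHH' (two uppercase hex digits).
After byte 1 (0x91): reg=0xA1
After byte 2 (0xD9): reg=0x6F
After byte 3 (0x6E): reg=0x07
After byte 4 (0x50): reg=0xA2
After byte 5 (0xD5): reg=0x42
After byte 6 (0x92): reg=0x3E

Answer: 0x3E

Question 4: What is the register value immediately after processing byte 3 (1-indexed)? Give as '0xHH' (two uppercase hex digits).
After byte 1 (0x91): reg=0xA1
After byte 2 (0xD9): reg=0x6F
After byte 3 (0x6E): reg=0x07

Answer: 0x07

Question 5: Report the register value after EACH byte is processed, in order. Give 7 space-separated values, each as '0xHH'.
0xA1 0x6F 0x07 0xA2 0x42 0x3E 0x2D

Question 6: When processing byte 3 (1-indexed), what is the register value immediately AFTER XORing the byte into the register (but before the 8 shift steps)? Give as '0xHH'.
Register before byte 3: 0x6F
Byte 3: 0x6E
0x6F XOR 0x6E = 0x01

Answer: 0x01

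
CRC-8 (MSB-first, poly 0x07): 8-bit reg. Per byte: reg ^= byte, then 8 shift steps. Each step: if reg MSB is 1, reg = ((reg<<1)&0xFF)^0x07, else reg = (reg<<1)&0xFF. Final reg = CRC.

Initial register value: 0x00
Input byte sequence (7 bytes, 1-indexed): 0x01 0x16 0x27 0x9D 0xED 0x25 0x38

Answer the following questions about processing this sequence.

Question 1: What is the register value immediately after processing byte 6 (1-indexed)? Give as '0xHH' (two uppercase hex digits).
Answer: 0x95

Derivation:
After byte 1 (0x01): reg=0x07
After byte 2 (0x16): reg=0x77
After byte 3 (0x27): reg=0xB7
After byte 4 (0x9D): reg=0xD6
After byte 5 (0xED): reg=0xA1
After byte 6 (0x25): reg=0x95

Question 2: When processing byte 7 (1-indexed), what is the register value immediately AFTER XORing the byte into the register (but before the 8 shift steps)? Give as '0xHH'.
Register before byte 7: 0x95
Byte 7: 0x38
0x95 XOR 0x38 = 0xAD

Answer: 0xAD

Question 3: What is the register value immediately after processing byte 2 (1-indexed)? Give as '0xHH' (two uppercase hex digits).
Answer: 0x77

Derivation:
After byte 1 (0x01): reg=0x07
After byte 2 (0x16): reg=0x77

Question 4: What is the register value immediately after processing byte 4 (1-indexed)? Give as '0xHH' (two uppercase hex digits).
Answer: 0xD6

Derivation:
After byte 1 (0x01): reg=0x07
After byte 2 (0x16): reg=0x77
After byte 3 (0x27): reg=0xB7
After byte 4 (0x9D): reg=0xD6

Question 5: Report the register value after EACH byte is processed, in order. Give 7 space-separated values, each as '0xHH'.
0x07 0x77 0xB7 0xD6 0xA1 0x95 0x4A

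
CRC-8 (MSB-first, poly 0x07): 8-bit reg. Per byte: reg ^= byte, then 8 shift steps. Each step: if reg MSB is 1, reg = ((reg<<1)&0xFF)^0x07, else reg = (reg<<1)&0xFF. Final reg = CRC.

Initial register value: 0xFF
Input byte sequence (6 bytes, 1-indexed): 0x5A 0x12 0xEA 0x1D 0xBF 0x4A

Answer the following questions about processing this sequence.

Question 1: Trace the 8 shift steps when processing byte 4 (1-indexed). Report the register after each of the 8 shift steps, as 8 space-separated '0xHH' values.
After byte 1 (0x5A): reg=0x72
After byte 2 (0x12): reg=0x27
After byte 3 (0xEA): reg=0x6D
Register before byte 4: 0x6D
After XOR with byte 0x1D: 0x70

Answer: 0xE0 0xC7 0x89 0x15 0x2A 0x54 0xA8 0x57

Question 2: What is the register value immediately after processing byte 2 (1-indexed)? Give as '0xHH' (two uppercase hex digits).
Answer: 0x27

Derivation:
After byte 1 (0x5A): reg=0x72
After byte 2 (0x12): reg=0x27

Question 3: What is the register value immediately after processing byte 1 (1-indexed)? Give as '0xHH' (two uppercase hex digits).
After byte 1 (0x5A): reg=0x72

Answer: 0x72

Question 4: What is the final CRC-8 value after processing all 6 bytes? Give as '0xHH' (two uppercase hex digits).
Answer: 0x1A

Derivation:
After byte 1 (0x5A): reg=0x72
After byte 2 (0x12): reg=0x27
After byte 3 (0xEA): reg=0x6D
After byte 4 (0x1D): reg=0x57
After byte 5 (0xBF): reg=0x96
After byte 6 (0x4A): reg=0x1A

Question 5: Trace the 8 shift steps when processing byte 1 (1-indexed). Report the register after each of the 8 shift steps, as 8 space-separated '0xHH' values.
Answer: 0x4D 0x9A 0x33 0x66 0xCC 0x9F 0x39 0x72

Derivation:
Register before byte 1: 0xFF
After XOR with byte 0x5A: 0xA5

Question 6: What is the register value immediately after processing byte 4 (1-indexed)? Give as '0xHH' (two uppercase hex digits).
After byte 1 (0x5A): reg=0x72
After byte 2 (0x12): reg=0x27
After byte 3 (0xEA): reg=0x6D
After byte 4 (0x1D): reg=0x57

Answer: 0x57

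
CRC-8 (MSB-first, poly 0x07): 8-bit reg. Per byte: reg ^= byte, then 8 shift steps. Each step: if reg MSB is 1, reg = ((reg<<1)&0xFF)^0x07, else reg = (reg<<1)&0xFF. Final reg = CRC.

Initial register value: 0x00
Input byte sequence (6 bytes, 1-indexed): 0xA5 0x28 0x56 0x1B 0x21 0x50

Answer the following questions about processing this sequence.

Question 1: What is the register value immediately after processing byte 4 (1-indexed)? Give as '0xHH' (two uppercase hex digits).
After byte 1 (0xA5): reg=0x72
After byte 2 (0x28): reg=0x81
After byte 3 (0x56): reg=0x2B
After byte 4 (0x1B): reg=0x90

Answer: 0x90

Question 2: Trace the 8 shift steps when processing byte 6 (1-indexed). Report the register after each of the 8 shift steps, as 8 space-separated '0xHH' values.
Answer: 0x9C 0x3F 0x7E 0xFC 0xFF 0xF9 0xF5 0xED

Derivation:
After byte 1 (0xA5): reg=0x72
After byte 2 (0x28): reg=0x81
After byte 3 (0x56): reg=0x2B
After byte 4 (0x1B): reg=0x90
After byte 5 (0x21): reg=0x1E
Register before byte 6: 0x1E
After XOR with byte 0x50: 0x4E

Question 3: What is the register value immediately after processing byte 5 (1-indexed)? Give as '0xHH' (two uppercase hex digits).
Answer: 0x1E

Derivation:
After byte 1 (0xA5): reg=0x72
After byte 2 (0x28): reg=0x81
After byte 3 (0x56): reg=0x2B
After byte 4 (0x1B): reg=0x90
After byte 5 (0x21): reg=0x1E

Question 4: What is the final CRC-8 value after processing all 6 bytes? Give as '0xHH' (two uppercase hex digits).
After byte 1 (0xA5): reg=0x72
After byte 2 (0x28): reg=0x81
After byte 3 (0x56): reg=0x2B
After byte 4 (0x1B): reg=0x90
After byte 5 (0x21): reg=0x1E
After byte 6 (0x50): reg=0xED

Answer: 0xED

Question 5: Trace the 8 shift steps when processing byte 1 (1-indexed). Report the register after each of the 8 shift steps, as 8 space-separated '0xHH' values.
Register before byte 1: 0x00
After XOR with byte 0xA5: 0xA5

Answer: 0x4D 0x9A 0x33 0x66 0xCC 0x9F 0x39 0x72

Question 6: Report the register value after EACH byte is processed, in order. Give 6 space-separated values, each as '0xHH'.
0x72 0x81 0x2B 0x90 0x1E 0xED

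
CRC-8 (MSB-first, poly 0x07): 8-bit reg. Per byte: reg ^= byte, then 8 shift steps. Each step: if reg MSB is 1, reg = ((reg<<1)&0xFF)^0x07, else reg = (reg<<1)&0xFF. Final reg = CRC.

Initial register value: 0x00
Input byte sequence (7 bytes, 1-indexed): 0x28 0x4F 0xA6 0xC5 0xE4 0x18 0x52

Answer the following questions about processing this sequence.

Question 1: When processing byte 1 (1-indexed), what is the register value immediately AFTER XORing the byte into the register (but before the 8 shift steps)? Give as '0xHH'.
Answer: 0x28

Derivation:
Register before byte 1: 0x00
Byte 1: 0x28
0x00 XOR 0x28 = 0x28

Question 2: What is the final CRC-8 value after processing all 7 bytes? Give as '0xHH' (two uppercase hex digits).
After byte 1 (0x28): reg=0xD8
After byte 2 (0x4F): reg=0xEC
After byte 3 (0xA6): reg=0xF1
After byte 4 (0xC5): reg=0x8C
After byte 5 (0xE4): reg=0x1F
After byte 6 (0x18): reg=0x15
After byte 7 (0x52): reg=0xD2

Answer: 0xD2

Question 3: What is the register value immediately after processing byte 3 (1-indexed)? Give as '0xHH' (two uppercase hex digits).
After byte 1 (0x28): reg=0xD8
After byte 2 (0x4F): reg=0xEC
After byte 3 (0xA6): reg=0xF1

Answer: 0xF1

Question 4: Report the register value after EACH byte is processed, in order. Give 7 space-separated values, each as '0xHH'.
0xD8 0xEC 0xF1 0x8C 0x1F 0x15 0xD2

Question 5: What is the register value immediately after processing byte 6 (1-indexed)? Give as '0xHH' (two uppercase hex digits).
Answer: 0x15

Derivation:
After byte 1 (0x28): reg=0xD8
After byte 2 (0x4F): reg=0xEC
After byte 3 (0xA6): reg=0xF1
After byte 4 (0xC5): reg=0x8C
After byte 5 (0xE4): reg=0x1F
After byte 6 (0x18): reg=0x15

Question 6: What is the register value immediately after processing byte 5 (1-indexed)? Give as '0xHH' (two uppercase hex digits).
After byte 1 (0x28): reg=0xD8
After byte 2 (0x4F): reg=0xEC
After byte 3 (0xA6): reg=0xF1
After byte 4 (0xC5): reg=0x8C
After byte 5 (0xE4): reg=0x1F

Answer: 0x1F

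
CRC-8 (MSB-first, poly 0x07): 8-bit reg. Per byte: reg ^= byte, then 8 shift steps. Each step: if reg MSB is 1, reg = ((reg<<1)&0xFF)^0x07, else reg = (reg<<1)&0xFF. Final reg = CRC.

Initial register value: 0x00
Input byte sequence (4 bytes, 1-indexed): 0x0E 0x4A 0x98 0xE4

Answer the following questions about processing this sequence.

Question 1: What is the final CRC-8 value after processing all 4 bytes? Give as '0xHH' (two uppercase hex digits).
Answer: 0x3E

Derivation:
After byte 1 (0x0E): reg=0x2A
After byte 2 (0x4A): reg=0x27
After byte 3 (0x98): reg=0x34
After byte 4 (0xE4): reg=0x3E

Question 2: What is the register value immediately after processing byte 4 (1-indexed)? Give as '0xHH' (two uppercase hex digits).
Answer: 0x3E

Derivation:
After byte 1 (0x0E): reg=0x2A
After byte 2 (0x4A): reg=0x27
After byte 3 (0x98): reg=0x34
After byte 4 (0xE4): reg=0x3E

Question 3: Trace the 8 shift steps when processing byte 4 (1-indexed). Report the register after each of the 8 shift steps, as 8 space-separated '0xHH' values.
After byte 1 (0x0E): reg=0x2A
After byte 2 (0x4A): reg=0x27
After byte 3 (0x98): reg=0x34
Register before byte 4: 0x34
After XOR with byte 0xE4: 0xD0

Answer: 0xA7 0x49 0x92 0x23 0x46 0x8C 0x1F 0x3E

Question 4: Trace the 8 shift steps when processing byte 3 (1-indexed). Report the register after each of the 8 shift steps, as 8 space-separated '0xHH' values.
After byte 1 (0x0E): reg=0x2A
After byte 2 (0x4A): reg=0x27
Register before byte 3: 0x27
After XOR with byte 0x98: 0xBF

Answer: 0x79 0xF2 0xE3 0xC1 0x85 0x0D 0x1A 0x34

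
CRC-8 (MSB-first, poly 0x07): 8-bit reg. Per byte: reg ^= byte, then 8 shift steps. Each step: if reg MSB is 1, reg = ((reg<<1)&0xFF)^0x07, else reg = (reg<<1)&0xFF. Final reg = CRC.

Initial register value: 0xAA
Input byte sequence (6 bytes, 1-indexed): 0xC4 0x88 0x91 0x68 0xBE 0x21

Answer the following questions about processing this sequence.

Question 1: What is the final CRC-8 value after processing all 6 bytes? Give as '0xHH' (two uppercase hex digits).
After byte 1 (0xC4): reg=0x0D
After byte 2 (0x88): reg=0x92
After byte 3 (0x91): reg=0x09
After byte 4 (0x68): reg=0x20
After byte 5 (0xBE): reg=0xD3
After byte 6 (0x21): reg=0xD0

Answer: 0xD0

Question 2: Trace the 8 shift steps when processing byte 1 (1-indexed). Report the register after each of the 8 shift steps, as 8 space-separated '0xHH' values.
Register before byte 1: 0xAA
After XOR with byte 0xC4: 0x6E

Answer: 0xDC 0xBF 0x79 0xF2 0xE3 0xC1 0x85 0x0D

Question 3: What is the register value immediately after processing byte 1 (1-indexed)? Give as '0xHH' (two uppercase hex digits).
Answer: 0x0D

Derivation:
After byte 1 (0xC4): reg=0x0D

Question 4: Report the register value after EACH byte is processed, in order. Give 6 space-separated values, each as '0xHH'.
0x0D 0x92 0x09 0x20 0xD3 0xD0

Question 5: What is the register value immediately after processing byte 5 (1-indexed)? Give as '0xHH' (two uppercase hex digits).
After byte 1 (0xC4): reg=0x0D
After byte 2 (0x88): reg=0x92
After byte 3 (0x91): reg=0x09
After byte 4 (0x68): reg=0x20
After byte 5 (0xBE): reg=0xD3

Answer: 0xD3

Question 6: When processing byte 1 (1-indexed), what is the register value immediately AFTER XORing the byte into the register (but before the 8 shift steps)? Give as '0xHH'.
Answer: 0x6E

Derivation:
Register before byte 1: 0xAA
Byte 1: 0xC4
0xAA XOR 0xC4 = 0x6E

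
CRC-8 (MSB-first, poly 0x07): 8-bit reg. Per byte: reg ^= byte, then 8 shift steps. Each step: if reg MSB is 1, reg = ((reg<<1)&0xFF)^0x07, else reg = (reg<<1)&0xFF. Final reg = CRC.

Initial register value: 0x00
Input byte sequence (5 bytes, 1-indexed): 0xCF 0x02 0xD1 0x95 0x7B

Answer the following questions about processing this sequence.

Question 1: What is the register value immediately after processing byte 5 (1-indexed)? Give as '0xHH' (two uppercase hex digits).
After byte 1 (0xCF): reg=0x63
After byte 2 (0x02): reg=0x20
After byte 3 (0xD1): reg=0xD9
After byte 4 (0x95): reg=0xE3
After byte 5 (0x7B): reg=0xC1

Answer: 0xC1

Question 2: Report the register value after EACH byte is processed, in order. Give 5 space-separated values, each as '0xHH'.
0x63 0x20 0xD9 0xE3 0xC1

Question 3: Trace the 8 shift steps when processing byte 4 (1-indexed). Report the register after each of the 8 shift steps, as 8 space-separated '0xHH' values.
After byte 1 (0xCF): reg=0x63
After byte 2 (0x02): reg=0x20
After byte 3 (0xD1): reg=0xD9
Register before byte 4: 0xD9
After XOR with byte 0x95: 0x4C

Answer: 0x98 0x37 0x6E 0xDC 0xBF 0x79 0xF2 0xE3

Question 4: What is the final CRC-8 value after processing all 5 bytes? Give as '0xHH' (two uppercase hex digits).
After byte 1 (0xCF): reg=0x63
After byte 2 (0x02): reg=0x20
After byte 3 (0xD1): reg=0xD9
After byte 4 (0x95): reg=0xE3
After byte 5 (0x7B): reg=0xC1

Answer: 0xC1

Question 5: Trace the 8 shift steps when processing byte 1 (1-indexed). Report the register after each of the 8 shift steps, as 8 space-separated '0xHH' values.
Answer: 0x99 0x35 0x6A 0xD4 0xAF 0x59 0xB2 0x63

Derivation:
Register before byte 1: 0x00
After XOR with byte 0xCF: 0xCF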